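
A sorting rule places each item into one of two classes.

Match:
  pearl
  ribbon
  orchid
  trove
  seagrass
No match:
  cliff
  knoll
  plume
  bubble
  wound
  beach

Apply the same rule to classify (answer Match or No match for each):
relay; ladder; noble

One predicate separates the groups cleanly: contains 'r'.
relay — has 'r', hence Match. ladder — has 'r', hence Match. noble — no 'r', hence No match.

Match, Match, No match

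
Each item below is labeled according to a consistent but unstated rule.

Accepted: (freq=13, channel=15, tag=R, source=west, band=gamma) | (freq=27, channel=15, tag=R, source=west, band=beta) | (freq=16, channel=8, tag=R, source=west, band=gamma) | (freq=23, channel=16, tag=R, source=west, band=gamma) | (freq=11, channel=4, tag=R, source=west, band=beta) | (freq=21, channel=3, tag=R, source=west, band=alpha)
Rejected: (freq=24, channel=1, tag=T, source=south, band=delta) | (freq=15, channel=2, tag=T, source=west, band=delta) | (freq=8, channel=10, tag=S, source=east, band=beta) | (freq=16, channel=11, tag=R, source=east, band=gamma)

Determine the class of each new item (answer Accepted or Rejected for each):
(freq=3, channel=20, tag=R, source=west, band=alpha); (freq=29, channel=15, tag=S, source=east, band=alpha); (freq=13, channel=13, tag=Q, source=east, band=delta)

A rule that fits every label: source is west AND tag is R — true of each 'Accepted' example, false of each 'Rejected' one.
(freq=3, channel=20, tag=R, source=west, band=alpha): source is west, tag is R, meets the rule → Accepted.
(freq=29, channel=15, tag=S, source=east, band=alpha): source is east, tag is S, doesn't qualify → Rejected.
(freq=13, channel=13, tag=Q, source=east, band=delta): source is east, tag is Q, doesn't qualify → Rejected.

Accepted, Rejected, Rejected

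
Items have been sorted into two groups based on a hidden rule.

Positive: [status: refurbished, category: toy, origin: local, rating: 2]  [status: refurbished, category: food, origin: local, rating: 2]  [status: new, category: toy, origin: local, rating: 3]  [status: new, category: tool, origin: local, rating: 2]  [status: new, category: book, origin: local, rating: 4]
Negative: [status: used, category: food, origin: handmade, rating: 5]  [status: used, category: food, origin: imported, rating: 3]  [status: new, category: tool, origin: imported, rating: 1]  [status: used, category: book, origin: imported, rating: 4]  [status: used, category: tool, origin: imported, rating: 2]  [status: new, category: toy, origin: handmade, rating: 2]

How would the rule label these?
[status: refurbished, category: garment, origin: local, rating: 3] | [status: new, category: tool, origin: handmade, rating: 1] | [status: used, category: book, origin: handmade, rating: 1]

Positive, Negative, Negative

The simplest hypothesis consistent with all the labels is: origin is local.
[status: refurbished, category: garment, origin: local, rating: 3] — origin is local, hence Positive. [status: new, category: tool, origin: handmade, rating: 1] — origin is handmade, hence Negative. [status: used, category: book, origin: handmade, rating: 1] — origin is handmade, hence Negative.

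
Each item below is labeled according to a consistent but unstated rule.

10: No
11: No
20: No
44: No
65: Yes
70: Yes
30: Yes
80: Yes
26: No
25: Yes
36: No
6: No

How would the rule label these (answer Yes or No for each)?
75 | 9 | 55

Yes, No, Yes

'Yes' ⟺ multiple of 5 AND at least 25.
Yes: 75, since 75 = 5·15, 75 ≥ 25. No: 9, since 9 = 5·1 + 4, 9 < 25. Yes: 55, since 55 = 5·11, 55 ≥ 25.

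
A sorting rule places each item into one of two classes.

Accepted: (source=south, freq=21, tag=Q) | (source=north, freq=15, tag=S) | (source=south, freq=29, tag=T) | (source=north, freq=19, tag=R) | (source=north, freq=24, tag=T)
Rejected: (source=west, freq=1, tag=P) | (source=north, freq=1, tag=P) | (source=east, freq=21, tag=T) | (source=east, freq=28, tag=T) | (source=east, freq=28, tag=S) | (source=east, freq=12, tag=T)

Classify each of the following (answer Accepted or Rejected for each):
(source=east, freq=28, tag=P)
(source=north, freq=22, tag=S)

Rejected, Accepted

The simplest hypothesis consistent with all the labels is: source is not east AND freq ≥ 12.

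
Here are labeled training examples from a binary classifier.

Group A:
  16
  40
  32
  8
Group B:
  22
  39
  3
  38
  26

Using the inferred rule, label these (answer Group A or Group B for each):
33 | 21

Group B, Group B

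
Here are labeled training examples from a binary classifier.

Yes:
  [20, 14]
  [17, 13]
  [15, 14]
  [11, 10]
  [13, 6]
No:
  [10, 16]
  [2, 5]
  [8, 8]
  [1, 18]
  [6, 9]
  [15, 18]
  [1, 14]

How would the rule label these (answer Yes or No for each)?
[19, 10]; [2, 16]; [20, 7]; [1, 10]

Yes, No, Yes, No

The classifier is using: first > second.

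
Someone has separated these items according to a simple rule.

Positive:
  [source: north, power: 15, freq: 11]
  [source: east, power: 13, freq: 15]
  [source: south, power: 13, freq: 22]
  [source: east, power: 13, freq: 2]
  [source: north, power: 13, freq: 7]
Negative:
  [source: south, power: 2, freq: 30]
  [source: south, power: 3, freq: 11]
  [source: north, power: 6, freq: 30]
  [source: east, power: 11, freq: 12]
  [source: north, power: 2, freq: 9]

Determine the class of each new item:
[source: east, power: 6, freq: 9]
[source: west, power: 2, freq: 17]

Negative, Negative

Every 'Positive' example satisfies: power ≥ 13. None of the 'Negative' examples do.
[source: east, power: 6, freq: 9]: power = 6, fails this test → Negative.
[source: west, power: 2, freq: 17]: power = 2, fails this test → Negative.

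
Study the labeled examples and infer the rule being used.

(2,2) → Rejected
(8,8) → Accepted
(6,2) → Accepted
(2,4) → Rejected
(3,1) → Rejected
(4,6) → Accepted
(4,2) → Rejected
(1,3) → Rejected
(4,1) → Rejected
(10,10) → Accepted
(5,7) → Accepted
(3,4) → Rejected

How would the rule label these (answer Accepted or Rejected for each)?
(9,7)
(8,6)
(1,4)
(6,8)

A rule that fits every label: sum ≥ 8 — true of each 'Accepted' example, false of each 'Rejected' one.

Accepted, Accepted, Rejected, Accepted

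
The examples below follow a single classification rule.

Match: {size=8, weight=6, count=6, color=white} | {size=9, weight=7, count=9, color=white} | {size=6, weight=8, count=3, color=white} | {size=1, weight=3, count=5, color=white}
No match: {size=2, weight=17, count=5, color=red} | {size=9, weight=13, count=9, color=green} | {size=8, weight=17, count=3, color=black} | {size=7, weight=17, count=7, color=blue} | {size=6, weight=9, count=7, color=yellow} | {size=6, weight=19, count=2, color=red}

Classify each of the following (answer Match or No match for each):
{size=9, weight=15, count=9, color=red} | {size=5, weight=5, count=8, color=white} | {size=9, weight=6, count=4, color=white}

No match, Match, Match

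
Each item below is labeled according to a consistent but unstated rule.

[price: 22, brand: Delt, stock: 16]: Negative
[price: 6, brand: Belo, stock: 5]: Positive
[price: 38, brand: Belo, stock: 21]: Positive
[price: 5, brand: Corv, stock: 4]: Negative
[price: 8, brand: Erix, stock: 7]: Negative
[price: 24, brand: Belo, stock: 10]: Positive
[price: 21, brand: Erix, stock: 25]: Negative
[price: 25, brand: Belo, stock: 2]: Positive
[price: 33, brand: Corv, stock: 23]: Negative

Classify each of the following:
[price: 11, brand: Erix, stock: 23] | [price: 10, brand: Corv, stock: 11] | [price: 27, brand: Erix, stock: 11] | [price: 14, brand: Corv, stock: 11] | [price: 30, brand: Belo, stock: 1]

Negative, Negative, Negative, Negative, Positive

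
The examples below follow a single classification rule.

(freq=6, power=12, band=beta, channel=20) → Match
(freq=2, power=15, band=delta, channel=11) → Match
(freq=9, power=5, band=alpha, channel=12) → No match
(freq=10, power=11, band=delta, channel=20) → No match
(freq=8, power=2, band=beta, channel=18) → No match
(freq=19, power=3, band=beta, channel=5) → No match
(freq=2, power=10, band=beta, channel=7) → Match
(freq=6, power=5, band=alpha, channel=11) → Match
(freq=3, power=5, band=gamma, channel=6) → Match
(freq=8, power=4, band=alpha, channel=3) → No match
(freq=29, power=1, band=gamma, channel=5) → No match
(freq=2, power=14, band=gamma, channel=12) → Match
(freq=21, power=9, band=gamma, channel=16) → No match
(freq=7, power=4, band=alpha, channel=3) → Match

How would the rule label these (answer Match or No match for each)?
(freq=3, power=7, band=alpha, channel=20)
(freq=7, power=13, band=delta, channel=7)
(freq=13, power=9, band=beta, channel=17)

Match, Match, No match

The classifier is using: freq ≤ 7.
(freq=3, power=7, band=alpha, channel=20): freq = 3 — matches, so Match.
(freq=7, power=13, band=delta, channel=7): freq = 7 — matches, so Match.
(freq=13, power=9, band=beta, channel=17): freq = 13 — doesn't qualify, so No match.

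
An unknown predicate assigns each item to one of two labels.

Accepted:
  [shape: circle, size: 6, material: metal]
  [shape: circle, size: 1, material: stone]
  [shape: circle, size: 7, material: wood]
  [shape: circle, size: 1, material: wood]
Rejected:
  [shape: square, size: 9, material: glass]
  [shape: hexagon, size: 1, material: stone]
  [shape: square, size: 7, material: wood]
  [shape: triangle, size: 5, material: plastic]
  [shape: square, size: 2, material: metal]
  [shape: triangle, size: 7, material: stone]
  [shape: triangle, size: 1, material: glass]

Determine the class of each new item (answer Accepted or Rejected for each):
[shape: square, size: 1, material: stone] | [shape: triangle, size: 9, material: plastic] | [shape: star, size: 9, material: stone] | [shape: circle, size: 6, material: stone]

Rejected, Rejected, Rejected, Accepted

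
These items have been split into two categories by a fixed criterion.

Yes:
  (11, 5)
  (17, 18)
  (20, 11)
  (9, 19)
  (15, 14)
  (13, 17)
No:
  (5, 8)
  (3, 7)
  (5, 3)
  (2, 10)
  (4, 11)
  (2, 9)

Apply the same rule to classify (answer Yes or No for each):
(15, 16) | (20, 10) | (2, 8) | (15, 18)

All 'Yes' examples share one property — sum ≥ 16 — and every 'No' example lacks it.
(15, 16): 15+16 = 31, passes → Yes.
(20, 10): 20+10 = 30, passes → Yes.
(2, 8): 2+8 = 10, does not pass → No.
(15, 18): 15+18 = 33, passes → Yes.

Yes, Yes, No, Yes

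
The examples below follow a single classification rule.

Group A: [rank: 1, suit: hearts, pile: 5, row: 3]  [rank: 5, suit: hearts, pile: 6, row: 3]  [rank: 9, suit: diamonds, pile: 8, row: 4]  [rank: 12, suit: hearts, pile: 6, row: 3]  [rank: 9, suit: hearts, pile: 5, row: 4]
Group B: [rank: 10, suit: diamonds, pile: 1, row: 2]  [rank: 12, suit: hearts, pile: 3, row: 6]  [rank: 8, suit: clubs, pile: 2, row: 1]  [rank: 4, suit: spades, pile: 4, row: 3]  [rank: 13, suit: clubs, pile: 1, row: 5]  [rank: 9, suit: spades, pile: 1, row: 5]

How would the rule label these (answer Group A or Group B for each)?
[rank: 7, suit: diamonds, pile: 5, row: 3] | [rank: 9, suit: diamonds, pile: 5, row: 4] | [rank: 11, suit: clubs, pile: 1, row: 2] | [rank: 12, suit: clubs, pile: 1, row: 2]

The common property of the 'Group A' items is: pile ≥ 5. No 'Group B' item has it.
[rank: 7, suit: diamonds, pile: 5, row: 3]: pile = 5, satisfies this → Group A. [rank: 9, suit: diamonds, pile: 5, row: 4]: pile = 5, satisfies this → Group A. [rank: 11, suit: clubs, pile: 1, row: 2]: pile = 1, doesn't match → Group B. [rank: 12, suit: clubs, pile: 1, row: 2]: pile = 1, doesn't match → Group B.

Group A, Group A, Group B, Group B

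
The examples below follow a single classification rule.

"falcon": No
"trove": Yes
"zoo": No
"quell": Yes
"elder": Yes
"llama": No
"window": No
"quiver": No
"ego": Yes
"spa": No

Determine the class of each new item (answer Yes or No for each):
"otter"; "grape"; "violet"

Yes, Yes, No

One predicate separates the groups cleanly: odd length AND contains 'e'.
"otter" — length 5, has 'e', hence Yes. "grape" — length 5, has 'e', hence Yes. "violet" — length 6, has 'e', hence No.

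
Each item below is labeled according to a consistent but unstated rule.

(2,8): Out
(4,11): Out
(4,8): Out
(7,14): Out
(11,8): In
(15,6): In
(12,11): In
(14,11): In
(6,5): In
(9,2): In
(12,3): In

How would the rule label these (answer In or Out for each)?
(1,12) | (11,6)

Out, In

Every 'In' example satisfies: first > second. None of the 'Out' examples do.
Out: (1,12), since 1 < 12. In: (11,6), since 11 > 6.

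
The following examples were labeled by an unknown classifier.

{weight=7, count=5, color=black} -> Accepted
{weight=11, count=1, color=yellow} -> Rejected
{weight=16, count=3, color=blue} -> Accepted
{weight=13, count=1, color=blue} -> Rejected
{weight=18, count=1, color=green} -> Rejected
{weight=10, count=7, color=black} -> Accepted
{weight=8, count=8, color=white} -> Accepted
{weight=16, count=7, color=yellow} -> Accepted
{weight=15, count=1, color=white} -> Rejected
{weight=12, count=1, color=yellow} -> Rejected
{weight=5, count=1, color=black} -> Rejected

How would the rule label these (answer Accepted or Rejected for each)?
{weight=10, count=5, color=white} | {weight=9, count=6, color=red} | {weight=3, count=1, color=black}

Accepted, Accepted, Rejected

The simplest hypothesis consistent with all the labels is: count ≥ 3.
{weight=10, count=5, color=white} → count = 5 → Accepted. {weight=9, count=6, color=red} → count = 6 → Accepted. {weight=3, count=1, color=black} → count = 1 → Rejected.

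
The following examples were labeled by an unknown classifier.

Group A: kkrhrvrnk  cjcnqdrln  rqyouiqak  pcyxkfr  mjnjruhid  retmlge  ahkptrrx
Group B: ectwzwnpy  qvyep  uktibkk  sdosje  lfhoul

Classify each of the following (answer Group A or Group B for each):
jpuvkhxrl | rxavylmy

Group A, Group A

All 'Group A' examples share one property — contains 'r' — and every 'Group B' example lacks it.
jpuvkhxrl → has 'r' → Group A.
rxavylmy → has 'r' → Group A.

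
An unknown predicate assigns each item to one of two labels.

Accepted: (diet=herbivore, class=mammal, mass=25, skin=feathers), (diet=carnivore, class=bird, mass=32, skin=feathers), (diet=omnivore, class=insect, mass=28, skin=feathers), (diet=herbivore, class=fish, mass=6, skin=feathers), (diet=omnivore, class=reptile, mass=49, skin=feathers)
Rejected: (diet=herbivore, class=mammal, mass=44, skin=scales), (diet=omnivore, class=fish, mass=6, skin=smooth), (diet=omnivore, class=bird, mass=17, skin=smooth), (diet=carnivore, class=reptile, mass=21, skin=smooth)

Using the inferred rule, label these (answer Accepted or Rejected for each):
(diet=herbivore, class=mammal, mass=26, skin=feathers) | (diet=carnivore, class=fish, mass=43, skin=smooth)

Accepted, Rejected

The pattern is that an item is 'Accepted' exactly when: skin is feathers.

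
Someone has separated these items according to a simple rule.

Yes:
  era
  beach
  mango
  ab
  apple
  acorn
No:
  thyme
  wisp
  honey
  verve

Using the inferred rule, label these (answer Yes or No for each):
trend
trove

No, No

All 'Yes' examples share one property — contains 'a' — and every 'No' example lacks it.
trend: no 'a', fails this test → No. trove: no 'a', fails this test → No.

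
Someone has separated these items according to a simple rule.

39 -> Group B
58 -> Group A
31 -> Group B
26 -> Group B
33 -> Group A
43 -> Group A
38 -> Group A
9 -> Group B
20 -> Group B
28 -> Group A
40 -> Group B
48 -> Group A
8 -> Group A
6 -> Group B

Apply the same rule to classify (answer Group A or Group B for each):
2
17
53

Group B, Group B, Group A

Comparing the two groups points to one rule — ≡ 3 (mod 5).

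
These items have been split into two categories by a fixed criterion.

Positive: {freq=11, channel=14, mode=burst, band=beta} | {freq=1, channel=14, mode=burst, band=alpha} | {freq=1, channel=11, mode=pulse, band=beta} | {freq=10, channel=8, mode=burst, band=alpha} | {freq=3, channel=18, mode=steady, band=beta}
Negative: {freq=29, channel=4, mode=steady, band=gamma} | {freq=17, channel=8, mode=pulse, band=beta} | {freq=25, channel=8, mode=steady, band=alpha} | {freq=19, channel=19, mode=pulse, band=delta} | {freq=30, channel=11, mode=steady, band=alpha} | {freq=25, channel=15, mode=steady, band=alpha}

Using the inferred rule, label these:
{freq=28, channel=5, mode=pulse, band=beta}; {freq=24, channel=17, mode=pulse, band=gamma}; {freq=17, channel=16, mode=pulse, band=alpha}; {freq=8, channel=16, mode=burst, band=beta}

Negative, Negative, Negative, Positive

The classifier is using: freq ≤ 11.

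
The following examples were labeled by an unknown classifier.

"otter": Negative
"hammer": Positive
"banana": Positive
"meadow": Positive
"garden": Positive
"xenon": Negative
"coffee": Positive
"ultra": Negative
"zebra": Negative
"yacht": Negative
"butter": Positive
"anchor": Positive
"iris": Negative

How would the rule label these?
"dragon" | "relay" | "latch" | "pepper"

Positive, Negative, Negative, Positive

Every 'Positive' example satisfies: length 6. None of the 'Negative' examples do.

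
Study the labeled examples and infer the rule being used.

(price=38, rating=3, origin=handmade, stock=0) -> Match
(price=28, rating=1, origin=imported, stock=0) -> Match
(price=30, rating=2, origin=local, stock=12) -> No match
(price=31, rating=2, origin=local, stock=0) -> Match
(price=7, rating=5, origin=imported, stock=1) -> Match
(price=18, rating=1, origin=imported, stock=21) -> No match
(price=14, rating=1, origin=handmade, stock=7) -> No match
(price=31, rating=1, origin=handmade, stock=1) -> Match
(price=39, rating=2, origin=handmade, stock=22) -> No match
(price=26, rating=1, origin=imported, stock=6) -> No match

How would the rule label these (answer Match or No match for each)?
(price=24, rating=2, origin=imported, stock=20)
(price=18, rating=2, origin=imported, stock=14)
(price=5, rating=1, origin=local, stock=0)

No match, No match, Match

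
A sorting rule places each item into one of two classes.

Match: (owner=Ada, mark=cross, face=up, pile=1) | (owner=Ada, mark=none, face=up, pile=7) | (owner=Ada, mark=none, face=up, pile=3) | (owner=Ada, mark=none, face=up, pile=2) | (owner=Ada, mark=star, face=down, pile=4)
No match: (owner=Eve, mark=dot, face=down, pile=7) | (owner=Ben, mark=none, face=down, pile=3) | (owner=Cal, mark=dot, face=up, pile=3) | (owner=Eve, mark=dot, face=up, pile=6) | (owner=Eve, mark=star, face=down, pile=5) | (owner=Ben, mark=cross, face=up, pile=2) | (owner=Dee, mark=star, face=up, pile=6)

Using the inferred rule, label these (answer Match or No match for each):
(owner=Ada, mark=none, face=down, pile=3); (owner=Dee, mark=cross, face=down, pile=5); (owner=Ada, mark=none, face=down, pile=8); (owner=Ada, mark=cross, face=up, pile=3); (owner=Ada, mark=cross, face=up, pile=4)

Match, No match, Match, Match, Match

'Match' ⟺ owner is Ada.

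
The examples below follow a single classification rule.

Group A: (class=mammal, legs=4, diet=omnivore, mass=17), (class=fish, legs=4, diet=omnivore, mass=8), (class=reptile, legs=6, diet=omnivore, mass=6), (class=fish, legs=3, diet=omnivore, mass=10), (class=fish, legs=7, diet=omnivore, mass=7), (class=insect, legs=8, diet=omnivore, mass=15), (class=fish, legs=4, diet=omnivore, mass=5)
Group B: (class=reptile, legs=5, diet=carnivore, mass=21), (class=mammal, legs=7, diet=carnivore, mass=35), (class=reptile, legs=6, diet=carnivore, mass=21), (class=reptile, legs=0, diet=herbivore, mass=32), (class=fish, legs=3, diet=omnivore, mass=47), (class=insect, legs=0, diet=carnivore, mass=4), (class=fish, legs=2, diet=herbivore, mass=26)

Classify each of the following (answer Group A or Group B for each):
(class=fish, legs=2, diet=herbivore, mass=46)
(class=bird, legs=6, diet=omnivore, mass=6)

The distinguishing property — diet is omnivore AND mass ≤ 17 — holds for all the 'Group A' cases and none of the 'Group B' cases.
(class=fish, legs=2, diet=herbivore, mass=46) → diet is herbivore, mass = 46 → Group B. (class=bird, legs=6, diet=omnivore, mass=6) → diet is omnivore, mass = 6 → Group A.

Group B, Group A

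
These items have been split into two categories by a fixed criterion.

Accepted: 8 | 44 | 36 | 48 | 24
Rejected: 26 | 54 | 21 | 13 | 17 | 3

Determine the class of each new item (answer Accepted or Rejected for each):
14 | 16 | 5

Rejected, Accepted, Rejected

A rule that fits every label: multiple of 4 — true of each 'Accepted' example, false of each 'Rejected' one.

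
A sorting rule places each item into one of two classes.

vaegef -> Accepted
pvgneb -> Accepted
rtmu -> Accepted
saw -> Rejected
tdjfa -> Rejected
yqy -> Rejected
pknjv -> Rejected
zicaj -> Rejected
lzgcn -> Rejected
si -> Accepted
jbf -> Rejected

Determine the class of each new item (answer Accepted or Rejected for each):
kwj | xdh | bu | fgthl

Looking at the examples, the only property every 'Accepted' case has and every 'Rejected' case lacks is: even length.

Rejected, Rejected, Accepted, Rejected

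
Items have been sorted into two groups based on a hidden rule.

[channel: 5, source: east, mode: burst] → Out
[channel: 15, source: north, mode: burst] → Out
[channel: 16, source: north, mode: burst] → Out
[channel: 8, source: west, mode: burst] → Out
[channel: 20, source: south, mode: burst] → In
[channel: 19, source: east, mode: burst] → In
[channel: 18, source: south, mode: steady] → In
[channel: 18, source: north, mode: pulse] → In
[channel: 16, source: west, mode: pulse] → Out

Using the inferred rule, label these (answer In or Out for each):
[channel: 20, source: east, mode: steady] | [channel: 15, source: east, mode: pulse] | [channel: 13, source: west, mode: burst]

In, Out, Out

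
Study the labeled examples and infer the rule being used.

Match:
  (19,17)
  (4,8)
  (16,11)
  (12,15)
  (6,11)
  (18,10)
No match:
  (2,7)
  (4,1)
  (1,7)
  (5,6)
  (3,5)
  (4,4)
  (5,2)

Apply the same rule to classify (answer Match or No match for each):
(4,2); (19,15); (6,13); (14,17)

The classifier is using: sum ≥ 12.
No match: (4,2), since 4+2 = 6. Match: (19,15), since 19+15 = 34. Match: (6,13), since 6+13 = 19. Match: (14,17), since 14+17 = 31.

No match, Match, Match, Match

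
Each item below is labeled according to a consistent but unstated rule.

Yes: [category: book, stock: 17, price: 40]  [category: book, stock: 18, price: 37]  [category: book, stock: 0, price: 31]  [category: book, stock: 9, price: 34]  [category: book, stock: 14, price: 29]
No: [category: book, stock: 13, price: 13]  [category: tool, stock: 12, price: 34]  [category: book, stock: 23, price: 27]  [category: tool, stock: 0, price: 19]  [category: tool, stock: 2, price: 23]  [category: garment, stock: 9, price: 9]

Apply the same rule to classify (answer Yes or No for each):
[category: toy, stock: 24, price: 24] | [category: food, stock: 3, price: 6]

No, No

The simplest hypothesis consistent with all the labels is: category is book AND price ≥ 29.
No: [category: toy, stock: 24, price: 24], since category is toy, price = 24.
No: [category: food, stock: 3, price: 6], since category is food, price = 6.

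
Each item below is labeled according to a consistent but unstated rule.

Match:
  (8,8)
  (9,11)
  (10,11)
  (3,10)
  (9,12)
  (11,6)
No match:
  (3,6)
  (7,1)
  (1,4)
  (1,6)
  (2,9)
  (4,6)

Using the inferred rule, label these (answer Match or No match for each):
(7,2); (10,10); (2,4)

The pattern is that an item is 'Match' exactly when: sum ≥ 13.
(7,2) → 7+2 = 9 → No match. (10,10) → 10+10 = 20 → Match. (2,4) → 2+4 = 6 → No match.

No match, Match, No match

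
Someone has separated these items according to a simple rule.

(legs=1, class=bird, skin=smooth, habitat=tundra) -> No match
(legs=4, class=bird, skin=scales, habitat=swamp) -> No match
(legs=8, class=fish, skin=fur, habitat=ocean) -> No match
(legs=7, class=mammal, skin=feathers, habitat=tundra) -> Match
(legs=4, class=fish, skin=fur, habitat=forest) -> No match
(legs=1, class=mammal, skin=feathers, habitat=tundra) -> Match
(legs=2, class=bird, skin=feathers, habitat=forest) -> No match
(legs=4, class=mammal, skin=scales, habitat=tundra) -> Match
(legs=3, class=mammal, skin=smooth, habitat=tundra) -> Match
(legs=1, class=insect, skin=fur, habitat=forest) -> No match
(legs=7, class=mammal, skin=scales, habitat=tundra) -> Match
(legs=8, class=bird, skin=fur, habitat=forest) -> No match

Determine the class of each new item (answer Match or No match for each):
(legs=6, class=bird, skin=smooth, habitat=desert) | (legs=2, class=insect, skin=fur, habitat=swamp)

No match, No match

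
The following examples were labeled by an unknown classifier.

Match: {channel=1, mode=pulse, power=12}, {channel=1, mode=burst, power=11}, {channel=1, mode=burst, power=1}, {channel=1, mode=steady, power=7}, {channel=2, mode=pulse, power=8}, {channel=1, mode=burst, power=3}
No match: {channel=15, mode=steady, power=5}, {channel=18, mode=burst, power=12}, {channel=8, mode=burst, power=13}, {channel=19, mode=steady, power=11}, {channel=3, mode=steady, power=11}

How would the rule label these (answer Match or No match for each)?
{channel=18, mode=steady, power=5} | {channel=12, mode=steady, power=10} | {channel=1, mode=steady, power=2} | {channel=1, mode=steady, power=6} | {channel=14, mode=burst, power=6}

The distinguishing property — channel ≤ 2 — holds for all the 'Match' cases and none of the 'No match' cases.

No match, No match, Match, Match, No match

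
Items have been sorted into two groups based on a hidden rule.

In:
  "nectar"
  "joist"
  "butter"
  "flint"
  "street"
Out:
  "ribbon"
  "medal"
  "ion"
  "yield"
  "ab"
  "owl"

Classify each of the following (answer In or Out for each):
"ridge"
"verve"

Out, Out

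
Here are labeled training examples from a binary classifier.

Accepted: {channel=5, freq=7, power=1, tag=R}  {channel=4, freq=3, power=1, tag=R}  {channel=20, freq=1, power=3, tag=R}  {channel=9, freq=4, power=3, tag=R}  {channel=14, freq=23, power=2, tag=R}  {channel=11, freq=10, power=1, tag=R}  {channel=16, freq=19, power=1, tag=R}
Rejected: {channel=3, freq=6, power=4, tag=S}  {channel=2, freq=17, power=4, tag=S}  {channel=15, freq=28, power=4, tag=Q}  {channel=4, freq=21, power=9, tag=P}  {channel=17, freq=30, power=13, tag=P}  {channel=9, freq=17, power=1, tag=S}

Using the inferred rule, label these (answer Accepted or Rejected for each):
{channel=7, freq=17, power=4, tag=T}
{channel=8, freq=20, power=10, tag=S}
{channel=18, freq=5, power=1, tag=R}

Rejected, Rejected, Accepted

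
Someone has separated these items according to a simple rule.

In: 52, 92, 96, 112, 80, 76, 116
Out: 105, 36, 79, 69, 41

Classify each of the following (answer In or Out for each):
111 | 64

The distinguishing property — even AND at least 41 — holds for all the 'In' cases and none of the 'Out' cases.
111: 111 is odd, 111 ≥ 41, doesn't qualify → Out.
64: 64 is even, 64 ≥ 41, has this property → In.

Out, In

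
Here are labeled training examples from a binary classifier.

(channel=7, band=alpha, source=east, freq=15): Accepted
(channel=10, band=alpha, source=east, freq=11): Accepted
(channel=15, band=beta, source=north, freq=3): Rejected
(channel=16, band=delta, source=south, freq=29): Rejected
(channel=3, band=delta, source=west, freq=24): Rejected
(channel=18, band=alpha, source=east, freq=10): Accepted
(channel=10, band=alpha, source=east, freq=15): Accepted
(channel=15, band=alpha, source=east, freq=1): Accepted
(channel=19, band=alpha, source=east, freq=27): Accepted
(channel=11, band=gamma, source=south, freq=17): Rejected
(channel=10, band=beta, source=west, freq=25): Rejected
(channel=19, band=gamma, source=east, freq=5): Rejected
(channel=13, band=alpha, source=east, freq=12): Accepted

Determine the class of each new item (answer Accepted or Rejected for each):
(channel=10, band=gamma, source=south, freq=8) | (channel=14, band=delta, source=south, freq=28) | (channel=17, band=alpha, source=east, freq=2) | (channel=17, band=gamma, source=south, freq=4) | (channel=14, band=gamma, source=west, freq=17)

Rejected, Rejected, Accepted, Rejected, Rejected

The pattern is that an item is 'Accepted' exactly when: band is alpha.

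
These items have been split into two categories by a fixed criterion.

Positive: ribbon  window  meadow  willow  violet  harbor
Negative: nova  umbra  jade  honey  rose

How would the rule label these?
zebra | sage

Negative, Negative

The rule appears to be: length 6.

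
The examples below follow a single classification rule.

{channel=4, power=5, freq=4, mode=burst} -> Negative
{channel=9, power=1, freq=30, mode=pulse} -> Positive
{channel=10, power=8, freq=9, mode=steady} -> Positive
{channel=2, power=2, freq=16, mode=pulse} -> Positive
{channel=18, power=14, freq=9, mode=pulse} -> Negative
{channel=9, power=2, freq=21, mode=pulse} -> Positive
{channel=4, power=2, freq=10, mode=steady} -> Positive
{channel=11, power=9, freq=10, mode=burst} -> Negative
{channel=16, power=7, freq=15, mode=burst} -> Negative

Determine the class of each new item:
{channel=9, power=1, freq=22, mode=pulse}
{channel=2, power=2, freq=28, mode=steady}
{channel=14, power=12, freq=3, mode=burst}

The classifier is using: channel ≤ 10 AND freq ≥ 9.
{channel=9, power=1, freq=22, mode=pulse} → channel = 9, freq = 22 → Positive. {channel=2, power=2, freq=28, mode=steady} → channel = 2, freq = 28 → Positive. {channel=14, power=12, freq=3, mode=burst} → channel = 14, freq = 3 → Negative.

Positive, Positive, Negative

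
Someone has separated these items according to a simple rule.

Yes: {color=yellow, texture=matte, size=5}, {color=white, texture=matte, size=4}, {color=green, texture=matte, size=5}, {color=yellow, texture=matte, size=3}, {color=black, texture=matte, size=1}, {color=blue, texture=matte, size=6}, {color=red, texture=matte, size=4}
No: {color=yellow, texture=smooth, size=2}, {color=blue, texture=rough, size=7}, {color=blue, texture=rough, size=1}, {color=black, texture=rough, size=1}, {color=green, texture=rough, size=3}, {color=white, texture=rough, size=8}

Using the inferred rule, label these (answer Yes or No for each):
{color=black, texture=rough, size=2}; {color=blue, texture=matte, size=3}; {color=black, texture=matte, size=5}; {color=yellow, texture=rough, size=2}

No, Yes, Yes, No

The pattern is that an item is 'Yes' exactly when: texture is matte.
{color=black, texture=rough, size=2}: No (texture is rough).
{color=blue, texture=matte, size=3}: Yes (texture is matte).
{color=black, texture=matte, size=5}: Yes (texture is matte).
{color=yellow, texture=rough, size=2}: No (texture is rough).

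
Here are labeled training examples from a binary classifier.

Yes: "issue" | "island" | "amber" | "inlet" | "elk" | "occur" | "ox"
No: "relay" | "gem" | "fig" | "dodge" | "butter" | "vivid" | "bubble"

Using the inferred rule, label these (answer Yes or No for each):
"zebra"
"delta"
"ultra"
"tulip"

No, No, Yes, No

Looking at the examples, the only property every 'Yes' case has and every 'No' case lacks is: starts with a vowel.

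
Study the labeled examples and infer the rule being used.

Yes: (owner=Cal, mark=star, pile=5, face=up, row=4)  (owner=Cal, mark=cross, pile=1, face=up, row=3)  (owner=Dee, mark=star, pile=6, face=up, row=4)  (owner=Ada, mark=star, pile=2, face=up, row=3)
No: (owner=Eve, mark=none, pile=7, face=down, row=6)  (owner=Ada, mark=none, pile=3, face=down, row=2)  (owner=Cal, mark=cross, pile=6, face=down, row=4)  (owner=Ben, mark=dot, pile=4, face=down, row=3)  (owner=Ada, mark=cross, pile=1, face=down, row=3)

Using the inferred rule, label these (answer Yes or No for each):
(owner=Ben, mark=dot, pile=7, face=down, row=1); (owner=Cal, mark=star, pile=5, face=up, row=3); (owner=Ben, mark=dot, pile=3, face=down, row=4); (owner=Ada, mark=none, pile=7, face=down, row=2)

The simplest hypothesis consistent with all the labels is: face is up.
No: (owner=Ben, mark=dot, pile=7, face=down, row=1), since face is down. Yes: (owner=Cal, mark=star, pile=5, face=up, row=3), since face is up. No: (owner=Ben, mark=dot, pile=3, face=down, row=4), since face is down. No: (owner=Ada, mark=none, pile=7, face=down, row=2), since face is down.

No, Yes, No, No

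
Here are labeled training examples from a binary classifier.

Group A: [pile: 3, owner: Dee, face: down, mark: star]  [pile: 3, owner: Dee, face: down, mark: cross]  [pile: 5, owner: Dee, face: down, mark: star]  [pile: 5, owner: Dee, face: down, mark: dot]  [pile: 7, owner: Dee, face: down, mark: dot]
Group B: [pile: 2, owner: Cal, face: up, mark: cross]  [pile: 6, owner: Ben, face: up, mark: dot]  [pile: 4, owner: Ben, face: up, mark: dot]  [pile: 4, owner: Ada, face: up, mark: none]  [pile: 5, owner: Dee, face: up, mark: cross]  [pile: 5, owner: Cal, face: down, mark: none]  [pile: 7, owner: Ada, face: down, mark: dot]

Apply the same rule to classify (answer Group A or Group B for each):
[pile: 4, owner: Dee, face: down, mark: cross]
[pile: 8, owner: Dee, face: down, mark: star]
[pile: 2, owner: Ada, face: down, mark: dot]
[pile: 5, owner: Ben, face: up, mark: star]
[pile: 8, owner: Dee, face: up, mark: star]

Group A, Group A, Group B, Group B, Group B

The pattern is that an item is 'Group A' exactly when: face is down AND owner is Dee.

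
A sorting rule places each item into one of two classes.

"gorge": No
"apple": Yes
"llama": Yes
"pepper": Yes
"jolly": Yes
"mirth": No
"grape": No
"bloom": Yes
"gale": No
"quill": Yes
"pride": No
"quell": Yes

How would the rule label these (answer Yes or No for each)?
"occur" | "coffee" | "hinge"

All 'Yes' examples share one property — has a double letter — and every 'No' example lacks it.
Yes: "occur", since 'cc' doubled. Yes: "coffee", since 'ff' doubled. No: "hinge", since no doubled letter.

Yes, Yes, No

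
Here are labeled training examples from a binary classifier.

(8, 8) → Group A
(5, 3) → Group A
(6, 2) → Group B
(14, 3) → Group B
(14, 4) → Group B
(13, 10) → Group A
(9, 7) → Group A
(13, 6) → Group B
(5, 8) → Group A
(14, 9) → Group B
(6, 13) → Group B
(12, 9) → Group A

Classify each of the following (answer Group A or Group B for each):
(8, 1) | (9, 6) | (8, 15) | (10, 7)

Group B, Group A, Group B, Group A

'Group A' ⟺ |first − second| ≤ 3.
Group B: (8, 1), since |8−1| = 7. Group A: (9, 6), since |9−6| = 3. Group B: (8, 15), since |8−15| = 7. Group A: (10, 7), since |10−7| = 3.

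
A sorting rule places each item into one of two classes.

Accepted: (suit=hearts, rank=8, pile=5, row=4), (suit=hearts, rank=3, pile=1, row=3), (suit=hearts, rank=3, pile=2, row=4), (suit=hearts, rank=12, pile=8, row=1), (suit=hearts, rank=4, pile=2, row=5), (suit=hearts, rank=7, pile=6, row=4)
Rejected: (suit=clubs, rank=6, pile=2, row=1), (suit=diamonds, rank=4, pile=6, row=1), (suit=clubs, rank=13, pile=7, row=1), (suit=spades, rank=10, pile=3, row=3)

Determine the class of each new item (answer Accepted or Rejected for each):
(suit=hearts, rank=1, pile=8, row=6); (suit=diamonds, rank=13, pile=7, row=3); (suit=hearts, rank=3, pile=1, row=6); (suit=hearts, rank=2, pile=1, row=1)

The simplest hypothesis consistent with all the labels is: suit is hearts.

Accepted, Rejected, Accepted, Accepted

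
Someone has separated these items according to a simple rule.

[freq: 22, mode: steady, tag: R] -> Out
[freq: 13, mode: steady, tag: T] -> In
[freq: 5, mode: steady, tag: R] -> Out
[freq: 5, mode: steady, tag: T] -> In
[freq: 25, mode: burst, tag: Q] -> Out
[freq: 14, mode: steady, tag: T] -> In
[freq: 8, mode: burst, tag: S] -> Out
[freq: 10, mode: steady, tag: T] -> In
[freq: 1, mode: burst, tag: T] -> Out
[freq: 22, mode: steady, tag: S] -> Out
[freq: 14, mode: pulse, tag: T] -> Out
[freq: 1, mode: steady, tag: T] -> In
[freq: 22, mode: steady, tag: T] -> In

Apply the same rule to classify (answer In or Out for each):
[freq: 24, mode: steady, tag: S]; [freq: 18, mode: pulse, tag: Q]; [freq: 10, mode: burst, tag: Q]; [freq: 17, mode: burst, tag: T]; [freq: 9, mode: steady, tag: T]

A rule that fits every label: mode is steady AND tag is T — true of each 'In' example, false of each 'Out' one.
[freq: 24, mode: steady, tag: S] → mode is steady, tag is S → Out. [freq: 18, mode: pulse, tag: Q] → mode is pulse, tag is Q → Out. [freq: 10, mode: burst, tag: Q] → mode is burst, tag is Q → Out. [freq: 17, mode: burst, tag: T] → mode is burst, tag is T → Out. [freq: 9, mode: steady, tag: T] → mode is steady, tag is T → In.

Out, Out, Out, Out, In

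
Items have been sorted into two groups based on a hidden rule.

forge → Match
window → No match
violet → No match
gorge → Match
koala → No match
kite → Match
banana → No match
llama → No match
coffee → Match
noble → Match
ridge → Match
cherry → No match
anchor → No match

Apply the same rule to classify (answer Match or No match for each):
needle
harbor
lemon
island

The simplest hypothesis consistent with all the labels is: ends with 'e'.
needle: ends with 'e' — matches, so Match.
harbor: ends with 'r' — fails this test, so No match.
lemon: ends with 'n' — fails this test, so No match.
island: ends with 'd' — fails this test, so No match.

Match, No match, No match, No match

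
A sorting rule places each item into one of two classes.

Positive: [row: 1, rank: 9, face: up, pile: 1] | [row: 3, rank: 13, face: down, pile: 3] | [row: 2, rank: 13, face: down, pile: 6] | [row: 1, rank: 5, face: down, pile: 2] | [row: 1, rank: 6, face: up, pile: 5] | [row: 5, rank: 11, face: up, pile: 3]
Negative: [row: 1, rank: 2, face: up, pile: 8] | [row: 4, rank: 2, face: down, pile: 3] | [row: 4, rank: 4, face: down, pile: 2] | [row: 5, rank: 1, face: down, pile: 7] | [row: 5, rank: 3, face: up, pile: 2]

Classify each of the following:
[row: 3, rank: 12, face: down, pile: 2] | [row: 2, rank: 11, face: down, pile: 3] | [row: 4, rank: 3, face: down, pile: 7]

Positive, Positive, Negative

The classifier is using: rank ≥ 5.
[row: 3, rank: 12, face: down, pile: 2] — rank = 12, hence Positive.
[row: 2, rank: 11, face: down, pile: 3] — rank = 11, hence Positive.
[row: 4, rank: 3, face: down, pile: 7] — rank = 3, hence Negative.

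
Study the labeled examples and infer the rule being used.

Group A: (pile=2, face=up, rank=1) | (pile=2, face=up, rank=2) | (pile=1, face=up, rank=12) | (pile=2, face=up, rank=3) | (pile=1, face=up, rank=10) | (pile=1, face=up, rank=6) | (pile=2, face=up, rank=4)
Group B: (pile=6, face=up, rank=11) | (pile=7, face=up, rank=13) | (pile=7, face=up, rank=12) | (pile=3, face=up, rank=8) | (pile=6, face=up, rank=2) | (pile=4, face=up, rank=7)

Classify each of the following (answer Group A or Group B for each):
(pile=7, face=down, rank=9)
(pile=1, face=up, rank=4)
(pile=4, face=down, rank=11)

Every 'Group A' example satisfies: pile ≤ 2. None of the 'Group B' examples do.
Group B: (pile=7, face=down, rank=9), since pile = 7.
Group A: (pile=1, face=up, rank=4), since pile = 1.
Group B: (pile=4, face=down, rank=11), since pile = 4.

Group B, Group A, Group B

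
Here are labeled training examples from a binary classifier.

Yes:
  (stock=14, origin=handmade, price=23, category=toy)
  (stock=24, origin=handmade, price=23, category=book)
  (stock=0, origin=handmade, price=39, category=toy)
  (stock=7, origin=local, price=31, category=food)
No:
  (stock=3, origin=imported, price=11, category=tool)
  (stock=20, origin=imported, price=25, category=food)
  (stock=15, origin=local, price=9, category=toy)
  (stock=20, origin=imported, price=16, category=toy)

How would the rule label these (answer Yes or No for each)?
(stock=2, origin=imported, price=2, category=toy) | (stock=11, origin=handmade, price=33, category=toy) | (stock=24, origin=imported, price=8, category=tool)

Rule: origin is handmade OR stock = 7. This holds for each 'Yes' example and fails for each 'No' one.
No: (stock=2, origin=imported, price=2, category=toy), since origin is imported, stock = 2. Yes: (stock=11, origin=handmade, price=33, category=toy), since origin is handmade, stock = 11. No: (stock=24, origin=imported, price=8, category=tool), since origin is imported, stock = 24.

No, Yes, No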